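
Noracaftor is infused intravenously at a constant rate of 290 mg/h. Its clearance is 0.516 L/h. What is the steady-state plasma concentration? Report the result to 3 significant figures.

Css = infusion rate / CL = 290 / 0.516 ≈ 562 mg/L

562 mg/L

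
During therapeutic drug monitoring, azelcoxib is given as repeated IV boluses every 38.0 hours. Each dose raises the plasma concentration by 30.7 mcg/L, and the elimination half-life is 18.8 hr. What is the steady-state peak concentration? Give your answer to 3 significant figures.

k = ln 2 / 18.8 = 0.03687 hr⁻¹
Fraction remaining after one interval: e^(−kτ) = e^(−0.03687 × 38.0) = 0.2463
R = 1 / (1 − 0.2463) = 1.327
Css,max = 30.7 × 1.327 ≈ 40.7 mcg/L

40.7 mcg/L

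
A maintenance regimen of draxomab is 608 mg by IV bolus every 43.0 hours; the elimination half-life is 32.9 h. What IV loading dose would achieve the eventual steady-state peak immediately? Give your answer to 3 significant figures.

k = ln 2 / 32.9 = 0.02107 h⁻¹
Accumulation ratio R = 1 / (1 − e^(−kτ)) = 1 / (1 − e^(−0.02107×43.0)) = 1 / (1 − 0.4042) = 1.678
Loading dose = maintenance dose × R = 608 × 1.678 ≈ 1020 mg

1020 mg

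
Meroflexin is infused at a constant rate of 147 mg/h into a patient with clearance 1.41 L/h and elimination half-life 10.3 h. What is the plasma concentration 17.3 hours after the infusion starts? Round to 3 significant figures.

71.7 µg/mL

Css = rate / CL = 147 / 1.41 = 104.3 µg/mL
k = ln 2 / 10.3 = 0.06730 h⁻¹
C(t) = Css (1 − e^(−kt)) = 104.3 × (1 − e^(−1.164)) = 104.3 × 0.6878 ≈ 71.7 µg/mL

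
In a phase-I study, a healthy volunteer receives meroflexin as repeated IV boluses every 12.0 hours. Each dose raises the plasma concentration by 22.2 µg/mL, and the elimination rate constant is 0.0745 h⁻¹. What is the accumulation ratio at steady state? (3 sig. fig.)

Fraction remaining after one interval: e^(−kτ) = e^(−0.07450 × 12.0) = 0.4090
R = 1 / (1 − 0.4090) = 1 / 0.5910 ≈ 1.69

1.69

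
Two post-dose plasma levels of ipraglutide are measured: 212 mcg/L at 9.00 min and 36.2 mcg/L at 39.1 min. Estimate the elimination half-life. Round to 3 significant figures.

k = ln(C₁/C₂) / (t₂ − t₁) = ln(212/36.2) / (39.1 − 9.00)
  = 1.768 / 30.10 = 0.05872 min⁻¹
t½ = ln 2 / k = ln 2 / 0.05872 ≈ 11.8 minutes

11.8 minutes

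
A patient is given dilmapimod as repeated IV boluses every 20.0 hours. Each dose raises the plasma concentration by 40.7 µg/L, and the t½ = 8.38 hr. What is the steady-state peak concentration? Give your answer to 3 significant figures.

k = ln 2 / 8.38 = 0.08271 hr⁻¹
Fraction remaining after one interval: e^(−kτ) = e^(−0.08271 × 20.0) = 0.1912
R = 1 / (1 − 0.1912) = 1.236
Css,max = 40.7 × 1.236 ≈ 50.3 µg/L

50.3 µg/L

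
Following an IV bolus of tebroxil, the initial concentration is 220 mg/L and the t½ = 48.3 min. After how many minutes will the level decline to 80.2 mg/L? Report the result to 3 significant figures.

k = ln 2 / 48.3 = 0.01435 min⁻¹
C(t) = C₀ e^(−kt)  ⇒  t = ln(C₀/C) / k
t = ln(220/80.2) / 0.01435 = 1.009 / 0.01435 ≈ 70.3 minutes

70.3 minutes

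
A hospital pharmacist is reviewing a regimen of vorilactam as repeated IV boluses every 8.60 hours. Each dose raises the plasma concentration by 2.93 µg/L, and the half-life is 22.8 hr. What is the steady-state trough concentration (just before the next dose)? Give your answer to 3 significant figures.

k = ln 2 / 22.8 = 0.03040 hr⁻¹
Fraction remaining after one interval: e^(−kτ) = e^(−0.03040 × 8.60) = 0.7699
R = 1 / (1 − 0.7699) = 4.347
Css,max = 2.93 × 4.347 = 12.74 µg/L
Css,min = Css,max × e^(−kτ) = 12.74 × 0.7699 ≈ 9.81 µg/L

9.81 µg/L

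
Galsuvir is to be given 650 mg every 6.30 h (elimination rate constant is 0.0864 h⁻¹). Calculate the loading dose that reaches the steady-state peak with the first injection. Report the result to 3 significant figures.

Accumulation ratio R = 1 / (1 − e^(−kτ)) = 1 / (1 − e^(−0.08640×6.30)) = 1 / (1 − 0.5802) = 2.382
Loading dose = maintenance dose × R = 650 × 2.382 ≈ 1550 mg

1550 mg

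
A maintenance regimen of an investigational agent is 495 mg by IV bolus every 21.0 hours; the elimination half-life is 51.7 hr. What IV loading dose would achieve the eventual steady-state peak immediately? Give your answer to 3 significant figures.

2020 mg

k = ln 2 / 51.7 = 0.01341 hr⁻¹
Accumulation ratio R = 1 / (1 − e^(−kτ)) = 1 / (1 − e^(−0.01341×21.0)) = 1 / (1 − 0.7546) = 4.075
Loading dose = maintenance dose × R = 495 × 4.075 ≈ 2020 mg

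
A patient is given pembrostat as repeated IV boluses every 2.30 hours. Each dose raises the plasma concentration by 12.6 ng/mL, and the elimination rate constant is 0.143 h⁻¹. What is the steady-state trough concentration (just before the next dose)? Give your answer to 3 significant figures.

Fraction remaining after one interval: e^(−kτ) = e^(−0.1430 × 2.30) = 0.7197
R = 1 / (1 − 0.7197) = 3.568
Css,max = 12.6 × 3.568 = 44.95 ng/mL
Css,min = Css,max × e^(−kτ) = 44.95 × 0.7197 ≈ 32.4 ng/mL

32.4 ng/mL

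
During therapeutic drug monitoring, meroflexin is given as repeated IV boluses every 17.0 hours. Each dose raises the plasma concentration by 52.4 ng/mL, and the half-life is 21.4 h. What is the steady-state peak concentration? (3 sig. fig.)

124 ng/mL

k = ln 2 / 21.4 = 0.03239 h⁻¹
Fraction remaining after one interval: e^(−kτ) = e^(−0.03239 × 17.0) = 0.5766
R = 1 / (1 − 0.5766) = 2.362
Css,max = 52.4 × 2.362 ≈ 124 ng/mL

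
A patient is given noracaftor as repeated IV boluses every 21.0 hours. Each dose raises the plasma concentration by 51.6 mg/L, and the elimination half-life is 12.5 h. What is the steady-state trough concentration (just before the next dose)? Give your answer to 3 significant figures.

k = ln 2 / 12.5 = 0.05545 h⁻¹
Fraction remaining after one interval: e^(−kτ) = e^(−0.05545 × 21.0) = 0.3121
R = 1 / (1 − 0.3121) = 1.454
Css,max = 51.6 × 1.454 = 75.01 mg/L
Css,min = Css,max × e^(−kτ) = 75.01 × 0.3121 ≈ 23.4 mg/L

23.4 mg/L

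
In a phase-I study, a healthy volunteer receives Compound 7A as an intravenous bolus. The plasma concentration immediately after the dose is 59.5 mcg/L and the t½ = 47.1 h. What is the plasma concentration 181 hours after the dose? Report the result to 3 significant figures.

4.15 mcg/L

k = ln 2 / 47.1 = 0.01472 h⁻¹
181 h is 3.843 half-lives, so C = 59.5 × (1/2)^3.843 = 59.5 × 0.06969 ≈ 4.15 mcg/L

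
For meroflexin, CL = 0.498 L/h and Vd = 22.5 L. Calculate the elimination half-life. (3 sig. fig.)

31.3 hours

k = CL / V = 0.498 / 22.5 = 0.02213 h⁻¹
t½ = ln 2 / k = ln 2 / 0.02213 ≈ 31.3 hours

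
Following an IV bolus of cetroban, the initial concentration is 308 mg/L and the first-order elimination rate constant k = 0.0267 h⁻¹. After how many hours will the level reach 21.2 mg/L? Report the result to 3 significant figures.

C(t) = C₀ e^(−kt)  ⇒  t = ln(C₀/C) / k
t = ln(308/21.2) / 0.02670 = 2.676 / 0.02670 ≈ 100 hours

100 hours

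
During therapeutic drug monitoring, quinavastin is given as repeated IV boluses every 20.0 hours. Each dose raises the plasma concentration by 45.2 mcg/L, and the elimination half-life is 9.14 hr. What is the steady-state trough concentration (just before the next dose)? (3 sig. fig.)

k = ln 2 / 9.14 = 0.07584 hr⁻¹
Fraction remaining after one interval: e^(−kτ) = e^(−0.07584 × 20.0) = 0.2194
R = 1 / (1 − 0.2194) = 1.281
Css,max = 45.2 × 1.281 = 57.91 mcg/L
Css,min = Css,max × e^(−kτ) = 57.91 × 0.2194 ≈ 12.7 mcg/L

12.7 mcg/L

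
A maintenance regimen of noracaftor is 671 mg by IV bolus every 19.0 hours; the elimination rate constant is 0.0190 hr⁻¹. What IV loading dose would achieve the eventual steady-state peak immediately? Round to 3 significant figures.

Accumulation ratio R = 1 / (1 − e^(−kτ)) = 1 / (1 − e^(−0.01900×19.0)) = 1 / (1 − 0.6970) = 3.300
Loading dose = maintenance dose × R = 671 × 3.300 ≈ 2210 mg

2210 mg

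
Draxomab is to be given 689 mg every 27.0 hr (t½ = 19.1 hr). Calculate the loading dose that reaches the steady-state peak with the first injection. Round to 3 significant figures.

k = ln 2 / 19.1 = 0.03629 hr⁻¹
Accumulation ratio R = 1 / (1 − e^(−kτ)) = 1 / (1 − e^(−0.03629×27.0)) = 1 / (1 − 0.3754) = 1.601
Loading dose = maintenance dose × R = 689 × 1.601 ≈ 1100 mg

1100 mg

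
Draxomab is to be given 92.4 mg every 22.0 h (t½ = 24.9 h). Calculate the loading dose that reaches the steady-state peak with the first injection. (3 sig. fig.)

k = ln 2 / 24.9 = 0.02784 h⁻¹
Accumulation ratio R = 1 / (1 − e^(−kτ)) = 1 / (1 − e^(−0.02784×22.0)) = 1 / (1 − 0.5420) = 2.184
Loading dose = maintenance dose × R = 92.4 × 2.184 ≈ 202 mg

202 mg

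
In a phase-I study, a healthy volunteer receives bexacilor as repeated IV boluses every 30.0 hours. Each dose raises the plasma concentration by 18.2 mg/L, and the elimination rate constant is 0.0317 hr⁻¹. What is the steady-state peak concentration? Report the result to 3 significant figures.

Fraction remaining after one interval: e^(−kτ) = e^(−0.03170 × 30.0) = 0.3864
R = 1 / (1 − 0.3864) = 1.630
Css,max = 18.2 × 1.630 ≈ 29.7 mg/L

29.7 mg/L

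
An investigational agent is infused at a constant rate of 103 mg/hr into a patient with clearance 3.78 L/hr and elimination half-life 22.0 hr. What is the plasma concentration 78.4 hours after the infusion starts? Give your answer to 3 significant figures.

24.9 mg/L

Css = rate / CL = 103 / 3.78 = 27.25 mg/L
k = ln 2 / 22.0 = 0.03151 hr⁻¹
C(t) = Css (1 − e^(−kt)) = 27.25 × (1 − e^(−2.470)) = 27.25 × 0.9154 ≈ 24.9 mg/L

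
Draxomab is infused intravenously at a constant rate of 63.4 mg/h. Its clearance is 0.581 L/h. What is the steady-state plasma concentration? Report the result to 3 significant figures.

109 µg/mL

Css = infusion rate / CL = 63.4 / 0.581 ≈ 109 µg/mL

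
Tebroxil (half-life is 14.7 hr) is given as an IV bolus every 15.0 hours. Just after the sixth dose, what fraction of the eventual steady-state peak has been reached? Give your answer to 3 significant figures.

0.986

k = ln 2 / 14.7 = 0.04715 hr⁻¹
f_n = 1 − e^(−nkτ) = 1 − e^(−6 × 0.04715 × 15.0) = 1 − e^(−4.244) = 1 − 0.01435 ≈ 0.986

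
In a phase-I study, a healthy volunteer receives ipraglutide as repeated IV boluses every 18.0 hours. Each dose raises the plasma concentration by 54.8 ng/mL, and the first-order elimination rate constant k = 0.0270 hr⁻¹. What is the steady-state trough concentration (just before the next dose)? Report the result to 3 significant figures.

Fraction remaining after one interval: e^(−kτ) = e^(−0.02700 × 18.0) = 0.6151
R = 1 / (1 − 0.6151) = 2.598
Css,max = 54.8 × 2.598 = 142.4 ng/mL
Css,min = Css,max × e^(−kτ) = 142.4 × 0.6151 ≈ 87.6 ng/mL

87.6 ng/mL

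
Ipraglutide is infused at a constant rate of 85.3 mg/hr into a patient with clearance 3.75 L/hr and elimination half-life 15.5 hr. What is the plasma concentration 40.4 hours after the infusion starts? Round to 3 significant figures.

19.0 mg/L

Css = rate / CL = 85.3 / 3.75 = 22.75 mg/L
k = ln 2 / 15.5 = 0.04472 hr⁻¹
C(t) = Css (1 − e^(−kt)) = 22.75 × (1 − e^(−1.807)) = 22.75 × 0.8358 ≈ 19.0 mg/L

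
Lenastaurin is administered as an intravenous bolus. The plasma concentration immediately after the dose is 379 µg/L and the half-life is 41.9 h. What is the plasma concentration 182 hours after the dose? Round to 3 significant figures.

k = ln 2 / 41.9 = 0.01654 h⁻¹
182 h is 4.344 half-lives, so C = 379 × (1/2)^4.344 = 379 × 0.04925 ≈ 18.7 µg/L

18.7 µg/L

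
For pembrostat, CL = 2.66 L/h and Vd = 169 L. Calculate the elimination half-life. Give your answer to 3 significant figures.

k = CL / V = 2.66 / 169 = 0.01574 h⁻¹
t½ = ln 2 / k = ln 2 / 0.01574 ≈ 44.0 hours

44.0 hours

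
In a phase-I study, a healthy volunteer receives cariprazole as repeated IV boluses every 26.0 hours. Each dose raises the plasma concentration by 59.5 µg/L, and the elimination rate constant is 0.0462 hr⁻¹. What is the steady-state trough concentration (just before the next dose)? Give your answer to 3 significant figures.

25.6 µg/L

Fraction remaining after one interval: e^(−kτ) = e^(−0.04620 × 26.0) = 0.3008
R = 1 / (1 − 0.3008) = 1.430
Css,max = 59.5 × 1.430 = 85.10 µg/L
Css,min = Css,max × e^(−kτ) = 85.10 × 0.3008 ≈ 25.6 µg/L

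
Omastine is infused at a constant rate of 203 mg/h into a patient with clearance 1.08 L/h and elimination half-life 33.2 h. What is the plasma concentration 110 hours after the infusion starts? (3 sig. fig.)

Css = rate / CL = 203 / 1.08 = 188.0 µg/mL
k = ln 2 / 33.2 = 0.02088 h⁻¹
C(t) = Css (1 − e^(−kt)) = 188.0 × (1 − e^(−2.297)) = 188.0 × 0.8994 ≈ 169 µg/mL

169 µg/mL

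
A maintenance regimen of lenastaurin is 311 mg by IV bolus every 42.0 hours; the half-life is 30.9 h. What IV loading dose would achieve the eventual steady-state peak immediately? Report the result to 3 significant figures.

k = ln 2 / 30.9 = 0.02243 h⁻¹
Accumulation ratio R = 1 / (1 − e^(−kτ)) = 1 / (1 − e^(−0.02243×42.0)) = 1 / (1 − 0.3898) = 1.639
Loading dose = maintenance dose × R = 311 × 1.639 ≈ 510 mg

510 mg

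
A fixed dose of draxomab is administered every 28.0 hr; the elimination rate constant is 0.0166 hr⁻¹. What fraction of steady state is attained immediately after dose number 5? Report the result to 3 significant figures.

0.902

f_n = 1 − e^(−nkτ) = 1 − e^(−5 × 0.01660 × 28.0) = 1 − e^(−2.324) = 1 − 0.09788 ≈ 0.902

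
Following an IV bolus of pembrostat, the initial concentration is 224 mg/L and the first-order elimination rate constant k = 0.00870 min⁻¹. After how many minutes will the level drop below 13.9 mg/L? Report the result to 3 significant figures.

320 minutes

C(t) = C₀ e^(−kt)  ⇒  t = ln(C₀/C) / k
t = ln(224/13.9) / 0.008700 = 2.780 / 0.008700 ≈ 320 minutes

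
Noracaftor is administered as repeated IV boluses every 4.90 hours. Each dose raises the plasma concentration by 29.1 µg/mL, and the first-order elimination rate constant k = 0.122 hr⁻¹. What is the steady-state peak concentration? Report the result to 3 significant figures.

Fraction remaining after one interval: e^(−kτ) = e^(−0.1220 × 4.90) = 0.5500
R = 1 / (1 − 0.5500) = 2.222
Css,max = 29.1 × 2.222 ≈ 64.7 µg/mL

64.7 µg/mL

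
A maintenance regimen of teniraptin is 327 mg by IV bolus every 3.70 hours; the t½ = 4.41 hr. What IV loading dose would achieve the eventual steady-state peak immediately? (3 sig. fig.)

742 mg

k = ln 2 / 4.41 = 0.1572 hr⁻¹
Accumulation ratio R = 1 / (1 − e^(−kτ)) = 1 / (1 − e^(−0.1572×3.70)) = 1 / (1 − 0.5590) = 2.268
Loading dose = maintenance dose × R = 327 × 2.268 ≈ 742 mg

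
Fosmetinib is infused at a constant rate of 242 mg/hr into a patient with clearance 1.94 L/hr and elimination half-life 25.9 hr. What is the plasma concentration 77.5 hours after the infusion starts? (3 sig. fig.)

Css = rate / CL = 242 / 1.94 = 124.7 µg/mL
k = ln 2 / 25.9 = 0.02676 hr⁻¹
C(t) = Css (1 − e^(−kt)) = 124.7 × (1 − e^(−2.074)) = 124.7 × 0.8743 ≈ 109 µg/mL

109 µg/mL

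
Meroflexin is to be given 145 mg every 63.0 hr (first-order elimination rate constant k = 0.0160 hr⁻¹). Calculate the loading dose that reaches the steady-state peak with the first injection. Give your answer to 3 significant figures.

228 mg

Accumulation ratio R = 1 / (1 − e^(−kτ)) = 1 / (1 − e^(−0.01600×63.0)) = 1 / (1 − 0.3649) = 1.575
Loading dose = maintenance dose × R = 145 × 1.575 ≈ 228 mg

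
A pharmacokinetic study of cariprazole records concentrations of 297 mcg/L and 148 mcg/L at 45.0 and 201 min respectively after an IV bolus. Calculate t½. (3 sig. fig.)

155 minutes

k = ln(C₁/C₂) / (t₂ − t₁) = ln(297/148) / (201 − 45.0)
  = 0.6965 / 156.0 = 0.004465 min⁻¹
t½ = ln 2 / k = ln 2 / 0.004465 ≈ 155 minutes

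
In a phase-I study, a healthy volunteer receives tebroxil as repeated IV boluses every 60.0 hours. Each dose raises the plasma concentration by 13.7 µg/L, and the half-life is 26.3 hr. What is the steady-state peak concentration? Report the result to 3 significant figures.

17.2 µg/L

k = ln 2 / 26.3 = 0.02636 hr⁻¹
Fraction remaining after one interval: e^(−kτ) = e^(−0.02636 × 60.0) = 0.2057
R = 1 / (1 − 0.2057) = 1.259
Css,max = 13.7 × 1.259 ≈ 17.2 µg/L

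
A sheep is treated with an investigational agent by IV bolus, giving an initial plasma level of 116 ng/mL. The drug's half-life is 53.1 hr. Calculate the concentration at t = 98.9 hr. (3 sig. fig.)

k = ln 2 / 53.1 = 0.01305 hr⁻¹
C(t) = C₀ e^(−kt) = 116 × e^(−0.01305 × 98.9) = 116 × e^(−1.291) = 116 × 0.2750 ≈ 31.9 ng/mL

31.9 ng/mL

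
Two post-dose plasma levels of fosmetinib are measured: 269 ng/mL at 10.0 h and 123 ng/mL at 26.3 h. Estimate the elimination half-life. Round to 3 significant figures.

k = ln(C₁/C₂) / (t₂ − t₁) = ln(269/123) / (26.3 − 10.0)
  = 0.7825 / 16.30 = 0.04801 h⁻¹
t½ = ln 2 / k = ln 2 / 0.04801 ≈ 14.4 hours

14.4 hours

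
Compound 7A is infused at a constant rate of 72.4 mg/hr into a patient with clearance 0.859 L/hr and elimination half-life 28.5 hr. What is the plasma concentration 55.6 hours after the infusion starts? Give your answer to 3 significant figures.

Css = rate / CL = 72.4 / 0.859 = 84.28 mg/L
k = ln 2 / 28.5 = 0.02432 hr⁻¹
C(t) = Css (1 − e^(−kt)) = 84.28 × (1 − e^(−1.352)) = 84.28 × 0.7413 ≈ 62.5 mg/L

62.5 mg/L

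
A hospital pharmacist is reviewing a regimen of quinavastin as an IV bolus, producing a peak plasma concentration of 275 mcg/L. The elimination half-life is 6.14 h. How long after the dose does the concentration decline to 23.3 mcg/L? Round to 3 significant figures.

k = ln 2 / 6.14 = 0.1129 h⁻¹
C(t) = C₀ e^(−kt)  ⇒  t = ln(C₀/C) / k
t = ln(275/23.3) / 0.1129 = 2.468 / 0.1129 ≈ 21.9 hours

21.9 hours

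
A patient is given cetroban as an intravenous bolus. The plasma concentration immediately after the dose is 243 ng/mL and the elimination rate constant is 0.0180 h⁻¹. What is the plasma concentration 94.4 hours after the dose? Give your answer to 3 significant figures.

44.4 ng/mL

C(t) = C₀ e^(−kt) = 243 × e^(−0.01800 × 94.4) = 243 × e^(−1.699) = 243 × 0.1828 ≈ 44.4 ng/mL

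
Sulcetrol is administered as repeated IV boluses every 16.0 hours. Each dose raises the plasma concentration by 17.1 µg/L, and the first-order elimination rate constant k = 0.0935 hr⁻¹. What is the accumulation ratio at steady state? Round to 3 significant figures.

Fraction remaining after one interval: e^(−kτ) = e^(−0.09350 × 16.0) = 0.2240
R = 1 / (1 − 0.2240) = 1 / 0.7760 ≈ 1.29

1.29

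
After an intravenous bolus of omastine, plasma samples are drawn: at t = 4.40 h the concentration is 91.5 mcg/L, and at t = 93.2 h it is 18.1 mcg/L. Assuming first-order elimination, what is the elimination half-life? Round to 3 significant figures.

38.0 hours

k = ln(C₁/C₂) / (t₂ − t₁) = ln(91.5/18.1) / (93.2 − 4.40)
  = 1.620 / 88.80 = 0.01825 h⁻¹
t½ = ln 2 / k = ln 2 / 0.01825 ≈ 38.0 hours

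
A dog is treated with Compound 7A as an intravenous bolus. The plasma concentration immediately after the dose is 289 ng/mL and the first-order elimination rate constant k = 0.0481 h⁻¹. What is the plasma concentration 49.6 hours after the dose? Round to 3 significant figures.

26.6 ng/mL

C(t) = C₀ e^(−kt) = 289 × e^(−0.04810 × 49.6) = 289 × e^(−2.386) = 289 × 0.09202 ≈ 26.6 ng/mL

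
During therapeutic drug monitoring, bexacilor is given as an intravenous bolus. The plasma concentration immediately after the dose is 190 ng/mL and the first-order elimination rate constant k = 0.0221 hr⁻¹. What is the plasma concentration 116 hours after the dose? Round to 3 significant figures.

14.6 ng/mL

C(t) = C₀ e^(−kt) = 190 × e^(−0.02210 × 116) = 190 × e^(−2.564) = 190 × 0.07703 ≈ 14.6 ng/mL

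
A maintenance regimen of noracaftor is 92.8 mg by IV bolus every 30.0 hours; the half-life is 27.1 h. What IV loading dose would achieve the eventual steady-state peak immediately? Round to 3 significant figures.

173 mg

k = ln 2 / 27.1 = 0.02558 h⁻¹
Accumulation ratio R = 1 / (1 − e^(−kτ)) = 1 / (1 − e^(−0.02558×30.0)) = 1 / (1 − 0.4643) = 1.867
Loading dose = maintenance dose × R = 92.8 × 1.867 ≈ 173 mg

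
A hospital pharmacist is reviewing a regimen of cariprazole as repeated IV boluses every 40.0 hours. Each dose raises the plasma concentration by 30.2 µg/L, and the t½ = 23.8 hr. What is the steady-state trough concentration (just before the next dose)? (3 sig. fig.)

k = ln 2 / 23.8 = 0.02912 hr⁻¹
Fraction remaining after one interval: e^(−kτ) = e^(−0.02912 × 40.0) = 0.3119
R = 1 / (1 − 0.3119) = 1.453
Css,max = 30.2 × 1.453 = 43.89 µg/L
Css,min = Css,max × e^(−kτ) = 43.89 × 0.3119 ≈ 13.7 µg/L

13.7 µg/L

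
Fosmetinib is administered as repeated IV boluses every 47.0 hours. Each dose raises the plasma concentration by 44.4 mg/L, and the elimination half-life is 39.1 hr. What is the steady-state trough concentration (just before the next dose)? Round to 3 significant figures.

k = ln 2 / 39.1 = 0.01773 hr⁻¹
Fraction remaining after one interval: e^(−kτ) = e^(−0.01773 × 47.0) = 0.4347
R = 1 / (1 − 0.4347) = 1.769
Css,max = 44.4 × 1.769 = 78.54 mg/L
Css,min = Css,max × e^(−kτ) = 78.54 × 0.4347 ≈ 34.1 mg/L

34.1 mg/L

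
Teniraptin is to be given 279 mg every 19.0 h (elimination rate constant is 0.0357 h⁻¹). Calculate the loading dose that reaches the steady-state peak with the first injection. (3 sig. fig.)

Accumulation ratio R = 1 / (1 − e^(−kτ)) = 1 / (1 − e^(−0.03570×19.0)) = 1 / (1 − 0.5075) = 2.030
Loading dose = maintenance dose × R = 279 × 2.030 ≈ 566 mg

566 mg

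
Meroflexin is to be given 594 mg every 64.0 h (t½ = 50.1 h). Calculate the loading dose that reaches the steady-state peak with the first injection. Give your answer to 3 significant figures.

1010 mg

k = ln 2 / 50.1 = 0.01384 h⁻¹
Accumulation ratio R = 1 / (1 − e^(−kτ)) = 1 / (1 − e^(−0.01384×64.0)) = 1 / (1 − 0.4125) = 1.702
Loading dose = maintenance dose × R = 594 × 1.702 ≈ 1010 mg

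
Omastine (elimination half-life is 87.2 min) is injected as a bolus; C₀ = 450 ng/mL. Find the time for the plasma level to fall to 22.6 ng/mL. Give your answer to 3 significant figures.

k = ln 2 / 87.2 = 0.007949 min⁻¹
C(t) = C₀ e^(−kt)  ⇒  t = ln(C₀/C) / k
t = ln(450/22.6) / 0.007949 = 2.991 / 0.007949 ≈ 376 minutes

376 minutes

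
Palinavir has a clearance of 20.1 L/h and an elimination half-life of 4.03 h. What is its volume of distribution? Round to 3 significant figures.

117 L

k = ln 2 / t½ = ln 2 / 4.03 = 0.1720 h⁻¹
V = CL / k = 20.1 / 0.1720 ≈ 117 L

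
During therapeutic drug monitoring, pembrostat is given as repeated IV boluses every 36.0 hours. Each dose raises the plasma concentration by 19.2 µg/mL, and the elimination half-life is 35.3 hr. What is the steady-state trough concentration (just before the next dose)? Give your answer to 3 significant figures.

18.7 µg/mL

k = ln 2 / 35.3 = 0.01964 hr⁻¹
Fraction remaining after one interval: e^(−kτ) = e^(−0.01964 × 36.0) = 0.4932
R = 1 / (1 − 0.4932) = 1.973
Css,max = 19.2 × 1.973 = 37.88 µg/mL
Css,min = Css,max × e^(−kτ) = 37.88 × 0.4932 ≈ 18.7 µg/mL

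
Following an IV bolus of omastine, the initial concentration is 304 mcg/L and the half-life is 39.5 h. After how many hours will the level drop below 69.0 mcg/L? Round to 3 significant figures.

k = ln 2 / 39.5 = 0.01755 h⁻¹
C(t) = C₀ e^(−kt)  ⇒  t = ln(C₀/C) / k
t = ln(304/69.0) / 0.01755 = 1.483 / 0.01755 ≈ 84.5 hours

84.5 hours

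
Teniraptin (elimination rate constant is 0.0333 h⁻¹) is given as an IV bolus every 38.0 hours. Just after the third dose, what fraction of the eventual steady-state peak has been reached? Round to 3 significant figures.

0.978

f_n = 1 − e^(−nkτ) = 1 − e^(−3 × 0.03330 × 38.0) = 1 − e^(−3.796) = 1 − 0.02246 ≈ 0.978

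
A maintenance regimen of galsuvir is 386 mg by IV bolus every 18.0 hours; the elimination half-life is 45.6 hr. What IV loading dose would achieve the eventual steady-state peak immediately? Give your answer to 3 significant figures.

k = ln 2 / 45.6 = 0.01520 hr⁻¹
Accumulation ratio R = 1 / (1 − e^(−kτ)) = 1 / (1 − e^(−0.01520×18.0)) = 1 / (1 − 0.7606) = 4.178
Loading dose = maintenance dose × R = 386 × 4.178 ≈ 1610 mg

1610 mg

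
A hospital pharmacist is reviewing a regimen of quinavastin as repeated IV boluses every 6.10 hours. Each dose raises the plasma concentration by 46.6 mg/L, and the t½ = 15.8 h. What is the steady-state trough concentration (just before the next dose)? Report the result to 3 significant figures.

152 mg/L

k = ln 2 / 15.8 = 0.04387 h⁻¹
Fraction remaining after one interval: e^(−kτ) = e^(−0.04387 × 6.10) = 0.7652
R = 1 / (1 − 0.7652) = 4.259
Css,max = 46.6 × 4.259 = 198.5 mg/L
Css,min = Css,max × e^(−kτ) = 198.5 × 0.7652 ≈ 152 mg/L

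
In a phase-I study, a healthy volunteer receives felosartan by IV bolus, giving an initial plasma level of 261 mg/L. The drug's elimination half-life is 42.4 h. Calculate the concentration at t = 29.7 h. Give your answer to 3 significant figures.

k = ln 2 / 42.4 = 0.01635 h⁻¹
C(t) = C₀ e^(−kt) = 261 × e^(−0.01635 × 29.7) = 261 × e^(−0.4855) = 261 × 0.6154 ≈ 161 mg/L

161 mg/L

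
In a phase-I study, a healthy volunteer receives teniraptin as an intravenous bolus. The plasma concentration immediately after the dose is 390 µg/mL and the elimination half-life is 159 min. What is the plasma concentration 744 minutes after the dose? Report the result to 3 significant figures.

k = ln 2 / 159 = 0.004359 min⁻¹
C(t) = C₀ e^(−kt) = 390 × e^(−0.004359 × 744) = 390 × e^(−3.243) = 390 × 0.03903 ≈ 15.2 µg/mL

15.2 µg/mL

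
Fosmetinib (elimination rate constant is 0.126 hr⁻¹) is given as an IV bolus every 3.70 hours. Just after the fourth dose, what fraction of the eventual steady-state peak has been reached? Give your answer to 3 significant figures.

f_n = 1 − e^(−nkτ) = 1 − e^(−4 × 0.1260 × 3.70) = 1 − e^(−1.865) = 1 − 0.1549 ≈ 0.845

0.845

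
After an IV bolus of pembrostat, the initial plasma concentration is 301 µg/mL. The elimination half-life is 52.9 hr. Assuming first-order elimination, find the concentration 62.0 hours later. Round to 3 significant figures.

134 µg/mL

k = ln 2 / 52.9 = 0.01310 hr⁻¹
C(t) = C₀ e^(−kt) = 301 × e^(−0.01310 × 62.0) = 301 × e^(−0.8124) = 301 × 0.4438 ≈ 134 µg/mL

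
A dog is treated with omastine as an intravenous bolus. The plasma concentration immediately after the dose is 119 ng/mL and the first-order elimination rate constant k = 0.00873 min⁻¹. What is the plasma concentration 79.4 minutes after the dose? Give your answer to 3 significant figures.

C(t) = C₀ e^(−kt) = 119 × e^(−0.008730 × 79.4) = 119 × e^(−0.6932) = 119 × 0.5000 ≈ 59.5 ng/mL

59.5 ng/mL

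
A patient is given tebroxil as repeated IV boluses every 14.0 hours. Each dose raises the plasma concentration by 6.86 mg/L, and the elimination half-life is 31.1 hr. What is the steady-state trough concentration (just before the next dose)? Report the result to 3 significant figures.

k = ln 2 / 31.1 = 0.02229 hr⁻¹
Fraction remaining after one interval: e^(−kτ) = e^(−0.02229 × 14.0) = 0.7320
R = 1 / (1 − 0.7320) = 3.731
Css,max = 6.86 × 3.731 = 25.59 mg/L
Css,min = Css,max × e^(−kτ) = 25.59 × 0.7320 ≈ 18.7 mg/L

18.7 mg/L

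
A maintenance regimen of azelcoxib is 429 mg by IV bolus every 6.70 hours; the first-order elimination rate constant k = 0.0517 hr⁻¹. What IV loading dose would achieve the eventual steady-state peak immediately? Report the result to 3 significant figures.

1470 mg

Accumulation ratio R = 1 / (1 − e^(−kτ)) = 1 / (1 − e^(−0.05170×6.70)) = 1 / (1 − 0.7072) = 3.416
Loading dose = maintenance dose × R = 429 × 3.416 ≈ 1470 mg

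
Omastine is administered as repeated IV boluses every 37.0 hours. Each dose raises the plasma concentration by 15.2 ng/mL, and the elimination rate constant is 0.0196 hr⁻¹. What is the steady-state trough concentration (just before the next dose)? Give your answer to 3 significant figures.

Fraction remaining after one interval: e^(−kτ) = e^(−0.01960 × 37.0) = 0.4842
R = 1 / (1 − 0.4842) = 1.939
Css,max = 15.2 × 1.939 = 29.47 ng/mL
Css,min = Css,max × e^(−kτ) = 29.47 × 0.4842 ≈ 14.3 ng/mL

14.3 ng/mL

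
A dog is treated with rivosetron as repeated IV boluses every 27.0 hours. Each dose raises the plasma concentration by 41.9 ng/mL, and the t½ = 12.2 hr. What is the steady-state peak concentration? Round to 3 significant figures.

53.4 ng/mL

k = ln 2 / 12.2 = 0.05682 hr⁻¹
Fraction remaining after one interval: e^(−kτ) = e^(−0.05682 × 27.0) = 0.2157
R = 1 / (1 − 0.2157) = 1.275
Css,max = 41.9 × 1.275 ≈ 53.4 ng/mL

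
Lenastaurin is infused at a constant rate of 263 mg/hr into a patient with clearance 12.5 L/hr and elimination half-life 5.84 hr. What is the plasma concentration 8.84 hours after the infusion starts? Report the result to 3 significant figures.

13.7 mg/L

Css = rate / CL = 263 / 12.5 = 21.04 mg/L
k = ln 2 / 5.84 = 0.1187 hr⁻¹
C(t) = Css (1 − e^(−kt)) = 21.04 × (1 − e^(−1.049)) = 21.04 × 0.6498 ≈ 13.7 mg/L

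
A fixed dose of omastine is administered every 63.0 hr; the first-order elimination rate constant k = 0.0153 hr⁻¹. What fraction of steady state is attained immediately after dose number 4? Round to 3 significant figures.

0.979

f_n = 1 − e^(−nkτ) = 1 − e^(−4 × 0.01530 × 63.0) = 1 − e^(−3.856) = 1 − 0.02116 ≈ 0.979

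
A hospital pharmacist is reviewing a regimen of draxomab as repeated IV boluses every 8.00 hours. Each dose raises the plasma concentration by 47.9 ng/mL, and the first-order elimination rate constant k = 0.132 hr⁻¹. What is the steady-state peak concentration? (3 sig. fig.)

73.4 ng/mL

Fraction remaining after one interval: e^(−kτ) = e^(−0.1320 × 8.00) = 0.3478
R = 1 / (1 − 0.3478) = 1.533
Css,max = 47.9 × 1.533 ≈ 73.4 ng/mL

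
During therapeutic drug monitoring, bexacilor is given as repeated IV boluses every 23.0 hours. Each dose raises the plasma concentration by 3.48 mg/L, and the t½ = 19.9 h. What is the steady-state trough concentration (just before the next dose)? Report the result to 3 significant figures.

2.83 mg/L

k = ln 2 / 19.9 = 0.03483 h⁻¹
Fraction remaining after one interval: e^(−kτ) = e^(−0.03483 × 23.0) = 0.4488
R = 1 / (1 − 0.4488) = 1.814
Css,max = 3.48 × 1.814 = 6.314 mg/L
Css,min = Css,max × e^(−kτ) = 6.314 × 0.4488 ≈ 2.83 mg/L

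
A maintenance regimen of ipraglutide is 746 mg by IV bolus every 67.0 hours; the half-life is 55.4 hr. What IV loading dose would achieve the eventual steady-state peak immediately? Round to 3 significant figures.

k = ln 2 / 55.4 = 0.01251 hr⁻¹
Accumulation ratio R = 1 / (1 − e^(−kτ)) = 1 / (1 − e^(−0.01251×67.0)) = 1 / (1 − 0.4325) = 1.762
Loading dose = maintenance dose × R = 746 × 1.762 ≈ 1310 mg

1310 mg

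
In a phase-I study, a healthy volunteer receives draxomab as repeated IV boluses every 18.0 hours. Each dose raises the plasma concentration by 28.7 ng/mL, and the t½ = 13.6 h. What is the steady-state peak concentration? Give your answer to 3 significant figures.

47.8 ng/mL

k = ln 2 / 13.6 = 0.05097 h⁻¹
Fraction remaining after one interval: e^(−kτ) = e^(−0.05097 × 18.0) = 0.3996
R = 1 / (1 − 0.3996) = 1.665
Css,max = 28.7 × 1.665 ≈ 47.8 ng/mL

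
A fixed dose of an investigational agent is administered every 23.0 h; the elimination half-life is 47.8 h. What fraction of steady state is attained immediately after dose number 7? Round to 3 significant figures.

0.903

k = ln 2 / 47.8 = 0.01450 h⁻¹
f_n = 1 − e^(−nkτ) = 1 − e^(−7 × 0.01450 × 23.0) = 1 − e^(−2.335) = 1 − 0.09684 ≈ 0.903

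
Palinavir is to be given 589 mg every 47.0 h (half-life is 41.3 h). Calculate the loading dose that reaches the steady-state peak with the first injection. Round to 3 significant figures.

1080 mg

k = ln 2 / 41.3 = 0.01678 h⁻¹
Accumulation ratio R = 1 / (1 − e^(−kτ)) = 1 / (1 − e^(−0.01678×47.0)) = 1 / (1 − 0.4544) = 1.833
Loading dose = maintenance dose × R = 589 × 1.833 ≈ 1080 mg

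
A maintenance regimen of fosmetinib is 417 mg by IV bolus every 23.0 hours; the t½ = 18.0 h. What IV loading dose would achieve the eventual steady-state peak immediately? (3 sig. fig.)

k = ln 2 / 18.0 = 0.03851 h⁻¹
Accumulation ratio R = 1 / (1 − e^(−kτ)) = 1 / (1 − e^(−0.03851×23.0)) = 1 / (1 − 0.4124) = 1.702
Loading dose = maintenance dose × R = 417 × 1.702 ≈ 710 mg

710 mg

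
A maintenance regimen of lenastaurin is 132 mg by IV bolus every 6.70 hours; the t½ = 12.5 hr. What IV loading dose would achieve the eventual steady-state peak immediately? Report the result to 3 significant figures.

k = ln 2 / 12.5 = 0.05545 hr⁻¹
Accumulation ratio R = 1 / (1 − e^(−kτ)) = 1 / (1 − e^(−0.05545×6.70)) = 1 / (1 − 0.6897) = 3.222
Loading dose = maintenance dose × R = 132 × 3.222 ≈ 425 mg

425 mg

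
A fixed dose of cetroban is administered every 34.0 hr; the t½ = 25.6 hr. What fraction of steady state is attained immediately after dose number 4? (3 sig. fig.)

0.975

k = ln 2 / 25.6 = 0.02708 hr⁻¹
f_n = 1 − e^(−nkτ) = 1 − e^(−4 × 0.02708 × 34.0) = 1 − e^(−3.682) = 1 − 0.02516 ≈ 0.975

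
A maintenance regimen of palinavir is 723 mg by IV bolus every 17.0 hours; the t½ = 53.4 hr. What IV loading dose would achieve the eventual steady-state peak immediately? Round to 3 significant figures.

k = ln 2 / 53.4 = 0.01298 hr⁻¹
Accumulation ratio R = 1 / (1 − e^(−kτ)) = 1 / (1 − e^(−0.01298×17.0)) = 1 / (1 − 0.8020) = 5.050
Loading dose = maintenance dose × R = 723 × 5.050 ≈ 3650 mg

3650 mg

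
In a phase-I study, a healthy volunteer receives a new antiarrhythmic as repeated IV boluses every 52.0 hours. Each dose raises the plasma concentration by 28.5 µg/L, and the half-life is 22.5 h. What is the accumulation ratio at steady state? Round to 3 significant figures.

k = ln 2 / 22.5 = 0.03081 h⁻¹
Fraction remaining after one interval: e^(−kτ) = e^(−0.03081 × 52.0) = 0.2015
R = 1 / (1 − 0.2015) = 1 / 0.7985 ≈ 1.25

1.25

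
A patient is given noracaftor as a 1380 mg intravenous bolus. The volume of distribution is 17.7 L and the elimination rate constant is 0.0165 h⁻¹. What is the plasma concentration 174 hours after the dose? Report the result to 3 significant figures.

4.42 mg/L

C₀ = dose / V = 1380 / 17.7 = 77.97 mg/L
C(t) = C₀ e^(−kt) = 77.97 × e^(−0.01650 × 174) = 77.97 × e^(−2.871) = 77.97 × 0.05664 ≈ 4.42 mg/L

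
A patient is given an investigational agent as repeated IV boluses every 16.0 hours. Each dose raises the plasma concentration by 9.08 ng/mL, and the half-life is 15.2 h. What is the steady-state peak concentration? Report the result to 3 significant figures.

17.5 ng/mL

k = ln 2 / 15.2 = 0.04560 h⁻¹
Fraction remaining after one interval: e^(−kτ) = e^(−0.04560 × 16.0) = 0.4821
R = 1 / (1 − 0.4821) = 1.931
Css,max = 9.08 × 1.931 ≈ 17.5 ng/mL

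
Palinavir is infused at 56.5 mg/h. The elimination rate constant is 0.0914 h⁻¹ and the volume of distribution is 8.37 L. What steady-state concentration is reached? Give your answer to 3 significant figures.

73.9 mg/L

CL = k · V = 0.0914 × 8.37 = 0.7650 L/h
Css = rate / CL = 56.5 / 0.7650 ≈ 73.9 mg/L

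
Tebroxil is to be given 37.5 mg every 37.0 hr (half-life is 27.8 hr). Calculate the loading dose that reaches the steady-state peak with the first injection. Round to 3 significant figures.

k = ln 2 / 27.8 = 0.02493 hr⁻¹
Accumulation ratio R = 1 / (1 − e^(−kτ)) = 1 / (1 − e^(−0.02493×37.0)) = 1 / (1 − 0.3975) = 1.660
Loading dose = maintenance dose × R = 37.5 × 1.660 ≈ 62.2 mg

62.2 mg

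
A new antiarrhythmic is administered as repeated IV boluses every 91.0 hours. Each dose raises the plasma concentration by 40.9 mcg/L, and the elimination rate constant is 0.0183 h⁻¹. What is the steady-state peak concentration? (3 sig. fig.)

50.4 mcg/L

Fraction remaining after one interval: e^(−kτ) = e^(−0.01830 × 91.0) = 0.1891
R = 1 / (1 − 0.1891) = 1.233
Css,max = 40.9 × 1.233 ≈ 50.4 mcg/L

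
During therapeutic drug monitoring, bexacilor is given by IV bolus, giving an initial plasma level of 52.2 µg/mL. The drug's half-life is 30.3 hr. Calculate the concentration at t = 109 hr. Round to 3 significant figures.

k = ln 2 / 30.3 = 0.02288 hr⁻¹
109 hr is 3.597 half-lives, so C = 52.2 × (1/2)^3.597 = 52.2 × 0.08262 ≈ 4.31 µg/mL

4.31 µg/mL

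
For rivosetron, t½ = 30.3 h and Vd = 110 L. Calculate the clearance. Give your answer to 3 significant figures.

k = ln 2 / t½ = ln 2 / 30.3 = 0.02288 h⁻¹
CL = k · V = 0.02288 × 110 ≈ 2.52 L/h

2.52 L/h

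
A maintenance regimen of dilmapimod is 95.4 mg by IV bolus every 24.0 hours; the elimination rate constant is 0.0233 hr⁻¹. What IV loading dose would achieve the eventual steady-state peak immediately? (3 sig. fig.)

223 mg

Accumulation ratio R = 1 / (1 − e^(−kτ)) = 1 / (1 − e^(−0.02330×24.0)) = 1 / (1 − 0.5717) = 2.335
Loading dose = maintenance dose × R = 95.4 × 2.335 ≈ 223 mg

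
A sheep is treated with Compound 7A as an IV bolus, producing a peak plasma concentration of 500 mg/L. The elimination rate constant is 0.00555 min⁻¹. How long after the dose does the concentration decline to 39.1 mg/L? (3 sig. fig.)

C(t) = C₀ e^(−kt)  ⇒  t = ln(C₀/C) / k
t = ln(500/39.1) / 0.005550 = 2.548 / 0.005550 ≈ 459 minutes

459 minutes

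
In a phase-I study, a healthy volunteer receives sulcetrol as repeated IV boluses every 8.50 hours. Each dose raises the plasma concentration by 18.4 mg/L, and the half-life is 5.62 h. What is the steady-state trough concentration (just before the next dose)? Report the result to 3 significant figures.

9.93 mg/L

k = ln 2 / 5.62 = 0.1233 h⁻¹
Fraction remaining after one interval: e^(−kτ) = e^(−0.1233 × 8.50) = 0.3505
R = 1 / (1 − 0.3505) = 1.540
Css,max = 18.4 × 1.540 = 28.33 mg/L
Css,min = Css,max × e^(−kτ) = 28.33 × 0.3505 ≈ 9.93 mg/L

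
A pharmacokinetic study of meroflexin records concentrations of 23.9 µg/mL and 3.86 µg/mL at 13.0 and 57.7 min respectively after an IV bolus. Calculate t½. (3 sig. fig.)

17.0 minutes

k = ln(C₁/C₂) / (t₂ − t₁) = ln(23.9/3.86) / (57.7 − 13.0)
  = 1.823 / 44.70 = 0.04079 min⁻¹
t½ = ln 2 / k = ln 2 / 0.04079 ≈ 17.0 minutes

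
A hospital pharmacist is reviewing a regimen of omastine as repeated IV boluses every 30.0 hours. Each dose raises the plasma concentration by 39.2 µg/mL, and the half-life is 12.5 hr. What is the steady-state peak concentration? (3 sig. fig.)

k = ln 2 / 12.5 = 0.05545 hr⁻¹
Fraction remaining after one interval: e^(−kτ) = e^(−0.05545 × 30.0) = 0.1895
R = 1 / (1 − 0.1895) = 1.234
Css,max = 39.2 × 1.234 ≈ 48.4 µg/mL

48.4 µg/mL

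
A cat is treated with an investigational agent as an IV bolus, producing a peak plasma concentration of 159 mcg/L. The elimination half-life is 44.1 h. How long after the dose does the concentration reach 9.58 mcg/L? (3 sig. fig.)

179 hours

k = ln 2 / 44.1 = 0.01572 h⁻¹
C(t) = C₀ e^(−kt)  ⇒  t = ln(C₀/C) / k
t = ln(159/9.58) / 0.01572 = 2.809 / 0.01572 ≈ 179 hours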